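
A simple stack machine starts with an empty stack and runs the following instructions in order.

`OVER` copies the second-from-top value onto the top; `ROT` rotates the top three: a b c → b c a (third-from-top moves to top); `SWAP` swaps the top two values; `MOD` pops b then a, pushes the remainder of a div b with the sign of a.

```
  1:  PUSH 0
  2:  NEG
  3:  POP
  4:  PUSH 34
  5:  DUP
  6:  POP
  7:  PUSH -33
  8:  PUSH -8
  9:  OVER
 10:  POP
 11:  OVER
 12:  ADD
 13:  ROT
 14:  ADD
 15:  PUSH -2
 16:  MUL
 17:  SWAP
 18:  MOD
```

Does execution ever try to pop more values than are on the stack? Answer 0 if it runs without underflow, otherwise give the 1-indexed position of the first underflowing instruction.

PUSH 0   : [0]
NEG      : [0]
POP      : []
PUSH 34  : [34]
DUP      : [34, 34]
POP      : [34]
PUSH -33 : [34, -33]
PUSH -8  : [34, -33, -8]
OVER     : [34, -33, -8, -33]
POP      : [34, -33, -8]
OVER     : [34, -33, -8, -33]
ADD      : [34, -33, -41]
ROT      : [-33, -41, 34]
ADD      : [-33, -7]
PUSH -2  : [-33, -7, -2]
MUL      : [-33, 14]
SWAP     : [14, -33]
MOD      : [14]

0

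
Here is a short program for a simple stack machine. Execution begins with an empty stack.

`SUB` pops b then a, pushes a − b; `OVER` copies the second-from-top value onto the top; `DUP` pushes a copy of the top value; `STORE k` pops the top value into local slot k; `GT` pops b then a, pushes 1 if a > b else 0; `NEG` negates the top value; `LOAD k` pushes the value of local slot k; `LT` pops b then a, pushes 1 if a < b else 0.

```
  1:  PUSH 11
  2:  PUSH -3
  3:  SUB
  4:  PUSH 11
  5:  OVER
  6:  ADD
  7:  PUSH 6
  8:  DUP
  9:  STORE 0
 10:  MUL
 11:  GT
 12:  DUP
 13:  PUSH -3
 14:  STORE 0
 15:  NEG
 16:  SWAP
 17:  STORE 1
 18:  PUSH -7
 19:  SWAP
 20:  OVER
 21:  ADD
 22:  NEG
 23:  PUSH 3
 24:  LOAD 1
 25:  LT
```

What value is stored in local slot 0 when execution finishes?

-3

PUSH 11 : [11]
PUSH -3 : [11, -3]
SUB     : [14]
PUSH 11 : [14, 11]
OVER    : [14, 11, 14]
ADD     : [14, 25]
PUSH 6  : [14, 25, 6]
DUP     : [14, 25, 6, 6]
STORE 0 : [14, 25, 6]
MUL     : [14, 150]
GT      : [0]
DUP     : [0, 0]
PUSH -3 : [0, 0, -3]
STORE 0 : [0, 0]
NEG     : [0, 0]
SWAP    : [0, 0]
STORE 1 : [0]
PUSH -7 : [0, -7]
SWAP    : [-7, 0]
OVER    : [-7, 0, -7]
ADD     : [-7, -7]
NEG     : [-7, 7]
PUSH 3  : [-7, 7, 3]
LOAD 1  : [-7, 7, 3, 0]
LT      : [-7, 7, 0]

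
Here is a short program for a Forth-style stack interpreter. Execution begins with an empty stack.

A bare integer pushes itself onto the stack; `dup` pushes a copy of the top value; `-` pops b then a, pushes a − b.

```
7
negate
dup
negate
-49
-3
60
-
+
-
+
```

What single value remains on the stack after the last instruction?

112

7      → [7]
negate → [-7]
dup    → [-7, -7]
negate → [-7, 7]
-49    → [-7, 7, -49]
-3     → [-7, 7, -49, -3]
60     → [-7, 7, -49, -3, 60]
-      → [-7, 7, -49, -63]
+      → [-7, 7, -112]
-      → [-7, 119]
+      → [112]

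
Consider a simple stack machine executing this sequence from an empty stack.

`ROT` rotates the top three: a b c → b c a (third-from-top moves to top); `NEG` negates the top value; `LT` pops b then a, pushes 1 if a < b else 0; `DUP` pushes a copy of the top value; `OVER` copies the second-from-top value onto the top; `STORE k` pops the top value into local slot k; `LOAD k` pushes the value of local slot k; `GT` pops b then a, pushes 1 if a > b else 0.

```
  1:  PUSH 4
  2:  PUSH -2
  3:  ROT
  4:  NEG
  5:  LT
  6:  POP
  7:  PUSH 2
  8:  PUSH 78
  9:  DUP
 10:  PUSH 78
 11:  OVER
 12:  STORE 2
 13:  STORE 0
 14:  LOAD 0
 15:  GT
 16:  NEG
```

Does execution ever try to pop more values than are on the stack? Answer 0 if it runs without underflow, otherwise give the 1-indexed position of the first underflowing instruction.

PUSH 4  -> 4
PUSH -2 -> 4 -2
ROT  — needs 3 operands, stack has 2 → underflow

3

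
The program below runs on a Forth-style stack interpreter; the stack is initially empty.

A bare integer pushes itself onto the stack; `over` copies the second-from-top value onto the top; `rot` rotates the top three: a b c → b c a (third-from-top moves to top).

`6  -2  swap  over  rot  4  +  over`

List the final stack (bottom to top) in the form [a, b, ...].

[6, -2, 2, -2]

6    → 6
-2   → 6 -2
swap → -2 6
over → -2 6 -2
rot  → 6 -2 -2
4    → 6 -2 -2 4
+    → 6 -2 2
over → 6 -2 2 -2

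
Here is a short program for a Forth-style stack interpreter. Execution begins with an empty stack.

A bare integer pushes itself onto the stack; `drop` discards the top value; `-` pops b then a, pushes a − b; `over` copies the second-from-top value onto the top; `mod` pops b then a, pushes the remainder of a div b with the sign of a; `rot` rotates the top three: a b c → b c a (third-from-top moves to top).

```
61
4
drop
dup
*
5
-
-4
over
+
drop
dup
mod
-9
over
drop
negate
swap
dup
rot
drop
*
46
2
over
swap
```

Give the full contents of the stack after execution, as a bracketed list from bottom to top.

61     -> 61
4      -> 61 4
drop   -> 61
dup    -> 61 61
*      -> 3721
5      -> 3721 5
-      -> 3716
-4     -> 3716 -4
over   -> 3716 -4 3716
+      -> 3716 3712
drop   -> 3716
dup    -> 3716 3716
mod    -> 0
-9     -> 0 -9
over   -> 0 -9 0
drop   -> 0 -9
negate -> 0 9
swap   -> 9 0
dup    -> 9 0 0
rot    -> 0 0 9
drop   -> 0 0
*      -> 0
46     -> 0 46
2      -> 0 46 2
over   -> 0 46 2 46
swap   -> 0 46 46 2

[0, 46, 46, 2]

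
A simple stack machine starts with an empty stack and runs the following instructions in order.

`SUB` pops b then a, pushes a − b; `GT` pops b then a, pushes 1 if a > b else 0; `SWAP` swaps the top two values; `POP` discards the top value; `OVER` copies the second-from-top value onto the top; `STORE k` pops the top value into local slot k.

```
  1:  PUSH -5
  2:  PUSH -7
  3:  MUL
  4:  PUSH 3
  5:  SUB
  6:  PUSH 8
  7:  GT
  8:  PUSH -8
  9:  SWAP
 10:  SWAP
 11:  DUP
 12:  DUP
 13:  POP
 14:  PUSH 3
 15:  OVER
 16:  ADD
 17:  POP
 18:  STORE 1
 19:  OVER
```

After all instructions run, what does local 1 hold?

PUSH -5  -5
PUSH -7  -5 -7
MUL      35
PUSH 3   35 3
SUB      32
PUSH 8   32 8
GT       1
PUSH -8  1 -8
SWAP     -8 1
SWAP     1 -8
DUP      1 -8 -8
DUP      1 -8 -8 -8
POP      1 -8 -8
PUSH 3   1 -8 -8 3
OVER     1 -8 -8 3 -8
ADD      1 -8 -8 -5
POP      1 -8 -8
STORE 1  1 -8
OVER     1 -8 1

-8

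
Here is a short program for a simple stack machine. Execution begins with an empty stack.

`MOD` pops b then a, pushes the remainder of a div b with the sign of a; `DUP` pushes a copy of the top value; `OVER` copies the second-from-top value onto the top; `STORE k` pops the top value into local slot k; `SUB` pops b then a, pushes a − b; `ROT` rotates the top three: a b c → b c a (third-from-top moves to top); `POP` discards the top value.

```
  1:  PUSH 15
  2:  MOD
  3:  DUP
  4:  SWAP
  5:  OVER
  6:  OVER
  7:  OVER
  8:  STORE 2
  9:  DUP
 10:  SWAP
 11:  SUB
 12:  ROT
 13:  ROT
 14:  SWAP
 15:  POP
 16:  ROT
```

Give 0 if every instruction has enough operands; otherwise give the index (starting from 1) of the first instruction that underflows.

2

PUSH 15 → [15]
MOD  — needs 2 operands, stack has 1 → underflow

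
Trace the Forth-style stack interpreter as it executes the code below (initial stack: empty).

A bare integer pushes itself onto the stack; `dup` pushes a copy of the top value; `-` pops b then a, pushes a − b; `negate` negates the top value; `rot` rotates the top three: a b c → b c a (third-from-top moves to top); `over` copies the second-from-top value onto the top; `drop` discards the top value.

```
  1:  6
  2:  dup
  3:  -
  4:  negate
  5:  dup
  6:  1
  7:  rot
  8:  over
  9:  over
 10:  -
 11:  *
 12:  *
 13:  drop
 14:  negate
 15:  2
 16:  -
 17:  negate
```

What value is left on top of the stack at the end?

2

6      -> [6]
dup    -> [6, 6]
-      -> [0]
negate -> [0]
dup    -> [0, 0]
1      -> [0, 0, 1]
rot    -> [0, 1, 0]
over   -> [0, 1, 0, 1]
over   -> [0, 1, 0, 1, 0]
-      -> [0, 1, 0, 1]
*      -> [0, 1, 0]
*      -> [0, 0]
drop   -> [0]
negate -> [0]
2      -> [0, 2]
-      -> [-2]
negate -> [2]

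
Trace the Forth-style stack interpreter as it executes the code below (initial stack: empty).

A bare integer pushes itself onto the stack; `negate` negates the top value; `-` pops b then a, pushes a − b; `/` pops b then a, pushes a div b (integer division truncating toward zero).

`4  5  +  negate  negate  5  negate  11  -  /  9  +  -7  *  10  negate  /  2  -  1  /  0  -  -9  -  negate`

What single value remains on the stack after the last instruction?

-13

4      : [4]
5      : [4, 5]
+      : [9]
negate : [-9]
negate : [9]
5      : [9, 5]
negate : [9, -5]
11     : [9, -5, 11]
-      : [9, -16]
/      : [0]
9      : [0, 9]
+      : [9]
-7     : [9, -7]
*      : [-63]
10     : [-63, 10]
negate : [-63, -10]
/      : [6]
2      : [6, 2]
-      : [4]
1      : [4, 1]
/      : [4]
0      : [4, 0]
-      : [4]
-9     : [4, -9]
-      : [13]
negate : [-13]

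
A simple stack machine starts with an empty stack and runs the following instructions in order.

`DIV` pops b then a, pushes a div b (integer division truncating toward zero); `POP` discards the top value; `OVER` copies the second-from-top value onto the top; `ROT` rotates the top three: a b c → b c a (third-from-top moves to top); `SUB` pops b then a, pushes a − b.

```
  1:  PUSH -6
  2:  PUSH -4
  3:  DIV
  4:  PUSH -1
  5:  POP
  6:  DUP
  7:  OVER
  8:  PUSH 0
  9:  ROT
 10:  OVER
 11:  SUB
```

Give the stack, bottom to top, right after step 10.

PUSH -6 -> [-6]
PUSH -4 -> [-6, -4]
DIV     -> [1]
PUSH -1 -> [1, -1]
POP     -> [1]
DUP     -> [1, 1]
OVER    -> [1, 1, 1]
PUSH 0  -> [1, 1, 1, 0]
ROT     -> [1, 1, 0, 1]
OVER    -> [1, 1, 0, 1, 0]

[1, 1, 0, 1, 0]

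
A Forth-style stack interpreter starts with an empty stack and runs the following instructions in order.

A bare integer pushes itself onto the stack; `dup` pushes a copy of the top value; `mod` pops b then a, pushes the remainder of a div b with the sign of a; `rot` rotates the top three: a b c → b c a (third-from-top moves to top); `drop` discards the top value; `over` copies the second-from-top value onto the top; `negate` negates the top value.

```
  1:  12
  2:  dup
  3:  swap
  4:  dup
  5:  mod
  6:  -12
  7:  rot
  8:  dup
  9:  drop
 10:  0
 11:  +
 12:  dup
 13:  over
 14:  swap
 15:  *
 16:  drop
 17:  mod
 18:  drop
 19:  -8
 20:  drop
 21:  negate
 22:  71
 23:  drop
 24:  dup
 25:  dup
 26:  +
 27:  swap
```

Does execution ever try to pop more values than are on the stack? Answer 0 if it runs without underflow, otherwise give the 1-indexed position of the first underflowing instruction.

0

12     -> 12
dup    -> 12 12
swap   -> 12 12
dup    -> 12 12 12
mod    -> 12 0
-12    -> 12 0 -12
rot    -> 0 -12 12
dup    -> 0 -12 12 12
drop   -> 0 -12 12
0      -> 0 -12 12 0
+      -> 0 -12 12
dup    -> 0 -12 12 12
over   -> 0 -12 12 12 12
swap   -> 0 -12 12 12 12
*      -> 0 -12 12 144
drop   -> 0 -12 12
mod    -> 0 0
drop   -> 0
-8     -> 0 -8
drop   -> 0
negate -> 0
71     -> 0 71
drop   -> 0
dup    -> 0 0
dup    -> 0 0 0
+      -> 0 0
swap   -> 0 0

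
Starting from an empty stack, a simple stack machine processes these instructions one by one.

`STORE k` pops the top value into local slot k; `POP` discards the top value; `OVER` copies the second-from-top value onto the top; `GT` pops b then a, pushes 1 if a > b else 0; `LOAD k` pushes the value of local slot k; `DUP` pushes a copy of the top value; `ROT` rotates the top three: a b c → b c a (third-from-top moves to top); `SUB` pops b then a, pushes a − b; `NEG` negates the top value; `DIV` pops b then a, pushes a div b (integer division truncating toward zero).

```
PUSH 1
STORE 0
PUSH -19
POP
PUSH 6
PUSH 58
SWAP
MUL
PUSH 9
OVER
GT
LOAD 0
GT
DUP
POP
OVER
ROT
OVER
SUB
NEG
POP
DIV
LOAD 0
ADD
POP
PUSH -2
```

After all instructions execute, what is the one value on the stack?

PUSH 1    1
STORE 0   (empty)
PUSH -19  -19
POP       (empty)
PUSH 6    6
PUSH 58   6 58
SWAP      58 6
MUL       348
PUSH 9    348 9
OVER      348 9 348
GT        348 0
LOAD 0    348 0 1
GT        348 0
DUP       348 0 0
POP       348 0
OVER      348 0 348
ROT       0 348 348
OVER      0 348 348 348
SUB       0 348 0
NEG       0 348 0
POP       0 348
DIV       0
LOAD 0    0 1
ADD       1
POP       (empty)
PUSH -2   -2

-2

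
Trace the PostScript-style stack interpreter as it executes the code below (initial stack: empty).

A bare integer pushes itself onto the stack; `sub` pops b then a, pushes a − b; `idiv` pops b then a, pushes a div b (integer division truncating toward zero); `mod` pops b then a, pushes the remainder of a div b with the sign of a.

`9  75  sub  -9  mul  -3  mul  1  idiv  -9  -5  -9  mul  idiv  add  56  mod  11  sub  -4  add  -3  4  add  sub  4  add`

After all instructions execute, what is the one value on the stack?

-58

9    -> [9]
75   -> [9, 75]
sub  -> [-66]
-9   -> [-66, -9]
mul  -> [594]
-3   -> [594, -3]
mul  -> [-1782]
1    -> [-1782, 1]
idiv -> [-1782]
-9   -> [-1782, -9]
-5   -> [-1782, -9, -5]
-9   -> [-1782, -9, -5, -9]
mul  -> [-1782, -9, 45]
idiv -> [-1782, 0]
add  -> [-1782]
56   -> [-1782, 56]
mod  -> [-46]
11   -> [-46, 11]
sub  -> [-57]
-4   -> [-57, -4]
add  -> [-61]
-3   -> [-61, -3]
4    -> [-61, -3, 4]
add  -> [-61, 1]
sub  -> [-62]
4    -> [-62, 4]
add  -> [-58]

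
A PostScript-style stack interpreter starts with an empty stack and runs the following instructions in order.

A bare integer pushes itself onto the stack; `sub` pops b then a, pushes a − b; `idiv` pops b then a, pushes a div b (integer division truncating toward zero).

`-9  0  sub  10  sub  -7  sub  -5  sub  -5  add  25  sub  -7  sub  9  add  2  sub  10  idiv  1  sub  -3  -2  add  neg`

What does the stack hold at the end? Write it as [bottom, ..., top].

-9    [-9]
0     [-9, 0]
sub   [-9]
10    [-9, 10]
sub   [-19]
-7    [-19, -7]
sub   [-12]
-5    [-12, -5]
sub   [-7]
-5    [-7, -5]
add   [-12]
25    [-12, 25]
sub   [-37]
-7    [-37, -7]
sub   [-30]
9     [-30, 9]
add   [-21]
2     [-21, 2]
sub   [-23]
10    [-23, 10]
idiv  [-2]
1     [-2, 1]
sub   [-3]
-3    [-3, -3]
-2    [-3, -3, -2]
add   [-3, -5]
neg   [-3, 5]

[-3, 5]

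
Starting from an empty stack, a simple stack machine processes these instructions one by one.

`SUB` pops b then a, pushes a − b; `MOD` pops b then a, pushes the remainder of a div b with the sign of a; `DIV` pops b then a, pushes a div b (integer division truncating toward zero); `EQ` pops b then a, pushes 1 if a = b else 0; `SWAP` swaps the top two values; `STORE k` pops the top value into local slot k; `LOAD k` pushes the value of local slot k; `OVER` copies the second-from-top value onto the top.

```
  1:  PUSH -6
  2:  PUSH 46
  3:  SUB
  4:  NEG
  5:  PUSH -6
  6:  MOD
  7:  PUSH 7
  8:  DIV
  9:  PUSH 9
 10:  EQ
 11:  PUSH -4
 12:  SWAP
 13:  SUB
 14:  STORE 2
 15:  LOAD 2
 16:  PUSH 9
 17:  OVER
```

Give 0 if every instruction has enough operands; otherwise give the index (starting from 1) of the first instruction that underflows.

0

PUSH -6 -> [-6]
PUSH 46 -> [-6, 46]
SUB     -> [-52]
NEG     -> [52]
PUSH -6 -> [52, -6]
MOD     -> [4]
PUSH 7  -> [4, 7]
DIV     -> [0]
PUSH 9  -> [0, 9]
EQ      -> [0]
PUSH -4 -> [0, -4]
SWAP    -> [-4, 0]
SUB     -> [-4]
STORE 2 -> []
LOAD 2  -> [-4]
PUSH 9  -> [-4, 9]
OVER    -> [-4, 9, -4]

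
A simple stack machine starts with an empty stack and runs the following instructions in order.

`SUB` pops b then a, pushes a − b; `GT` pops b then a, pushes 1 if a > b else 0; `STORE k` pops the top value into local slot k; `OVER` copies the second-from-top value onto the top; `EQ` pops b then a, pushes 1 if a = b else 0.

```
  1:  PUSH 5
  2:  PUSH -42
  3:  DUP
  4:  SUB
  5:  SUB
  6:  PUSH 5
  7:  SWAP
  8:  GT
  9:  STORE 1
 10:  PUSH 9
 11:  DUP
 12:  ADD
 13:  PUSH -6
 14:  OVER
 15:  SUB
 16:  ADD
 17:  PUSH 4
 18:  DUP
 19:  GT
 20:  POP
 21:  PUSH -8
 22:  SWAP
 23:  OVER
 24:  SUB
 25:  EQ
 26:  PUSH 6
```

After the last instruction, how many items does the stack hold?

PUSH 5    5
PUSH -42  5 -42
DUP       5 -42 -42
SUB       5 0
SUB       5
PUSH 5    5 5
SWAP      5 5
GT        0
STORE 1   (empty)
PUSH 9    9
DUP       9 9
ADD       18
PUSH -6   18 -6
OVER      18 -6 18
SUB       18 -24
ADD       -6
PUSH 4    -6 4
DUP       -6 4 4
GT        -6 0
POP       -6
PUSH -8   -6 -8
SWAP      -8 -6
OVER      -8 -6 -8
SUB       -8 2
EQ        0
PUSH 6    0 6

2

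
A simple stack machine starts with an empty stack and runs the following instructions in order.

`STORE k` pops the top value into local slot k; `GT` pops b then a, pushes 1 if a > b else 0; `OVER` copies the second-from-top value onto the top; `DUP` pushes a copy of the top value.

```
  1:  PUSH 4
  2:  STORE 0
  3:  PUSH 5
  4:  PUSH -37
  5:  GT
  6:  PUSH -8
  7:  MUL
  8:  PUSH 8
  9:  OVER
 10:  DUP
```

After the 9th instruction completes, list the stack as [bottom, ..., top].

PUSH 4   → [4]
STORE 0  → []
PUSH 5   → [5]
PUSH -37 → [5, -37]
GT       → [1]
PUSH -8  → [1, -8]
MUL      → [-8]
PUSH 8   → [-8, 8]
OVER     → [-8, 8, -8]

[-8, 8, -8]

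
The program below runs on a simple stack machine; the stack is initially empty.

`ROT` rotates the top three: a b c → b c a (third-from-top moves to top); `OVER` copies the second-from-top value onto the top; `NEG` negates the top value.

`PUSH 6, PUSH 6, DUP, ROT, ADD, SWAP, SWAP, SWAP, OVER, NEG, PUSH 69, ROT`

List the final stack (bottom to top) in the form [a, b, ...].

[12, -12, 69, 6]

PUSH 6  → [6]
PUSH 6  → [6, 6]
DUP     → [6, 6, 6]
ROT     → [6, 6, 6]
ADD     → [6, 12]
SWAP    → [12, 6]
SWAP    → [6, 12]
SWAP    → [12, 6]
OVER    → [12, 6, 12]
NEG     → [12, 6, -12]
PUSH 69 → [12, 6, -12, 69]
ROT     → [12, -12, 69, 6]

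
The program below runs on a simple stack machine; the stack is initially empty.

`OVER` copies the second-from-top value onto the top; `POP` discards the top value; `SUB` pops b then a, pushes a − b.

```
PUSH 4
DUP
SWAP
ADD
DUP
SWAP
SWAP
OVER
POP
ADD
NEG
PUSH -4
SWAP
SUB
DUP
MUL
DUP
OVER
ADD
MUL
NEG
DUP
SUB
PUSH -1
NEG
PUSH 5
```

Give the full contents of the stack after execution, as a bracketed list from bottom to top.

PUSH 4   [4]
DUP      [4, 4]
SWAP     [4, 4]
ADD      [8]
DUP      [8, 8]
SWAP     [8, 8]
SWAP     [8, 8]
OVER     [8, 8, 8]
POP      [8, 8]
ADD      [16]
NEG      [-16]
PUSH -4  [-16, -4]
SWAP     [-4, -16]
SUB      [12]
DUP      [12, 12]
MUL      [144]
DUP      [144, 144]
OVER     [144, 144, 144]
ADD      [144, 288]
MUL      [41472]
NEG      [-41472]
DUP      [-41472, -41472]
SUB      [0]
PUSH -1  [0, -1]
NEG      [0, 1]
PUSH 5   [0, 1, 5]

[0, 1, 5]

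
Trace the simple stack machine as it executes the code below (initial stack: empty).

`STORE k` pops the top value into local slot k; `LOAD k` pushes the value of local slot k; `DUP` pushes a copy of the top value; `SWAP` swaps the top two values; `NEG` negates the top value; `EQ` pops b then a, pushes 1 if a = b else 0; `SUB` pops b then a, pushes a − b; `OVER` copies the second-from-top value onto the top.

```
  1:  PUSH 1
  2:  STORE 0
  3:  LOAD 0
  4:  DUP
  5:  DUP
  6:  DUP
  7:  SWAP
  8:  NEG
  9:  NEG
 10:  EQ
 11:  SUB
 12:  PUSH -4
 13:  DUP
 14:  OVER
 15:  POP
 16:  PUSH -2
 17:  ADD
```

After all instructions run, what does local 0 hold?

1

PUSH 1  : [1]
STORE 0 : []
LOAD 0  : [1]
DUP     : [1, 1]
DUP     : [1, 1, 1]
DUP     : [1, 1, 1, 1]
SWAP    : [1, 1, 1, 1]
NEG     : [1, 1, 1, -1]
NEG     : [1, 1, 1, 1]
EQ      : [1, 1, 1]
SUB     : [1, 0]
PUSH -4 : [1, 0, -4]
DUP     : [1, 0, -4, -4]
OVER    : [1, 0, -4, -4, -4]
POP     : [1, 0, -4, -4]
PUSH -2 : [1, 0, -4, -4, -2]
ADD     : [1, 0, -4, -6]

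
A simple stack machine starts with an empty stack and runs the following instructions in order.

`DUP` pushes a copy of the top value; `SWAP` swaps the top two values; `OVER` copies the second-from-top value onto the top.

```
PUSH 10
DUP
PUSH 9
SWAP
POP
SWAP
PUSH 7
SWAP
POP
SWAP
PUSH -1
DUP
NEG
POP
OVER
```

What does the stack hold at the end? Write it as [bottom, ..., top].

[7, 9, -1, 9]

PUSH 10 : [10]
DUP     : [10, 10]
PUSH 9  : [10, 10, 9]
SWAP    : [10, 9, 10]
POP     : [10, 9]
SWAP    : [9, 10]
PUSH 7  : [9, 10, 7]
SWAP    : [9, 7, 10]
POP     : [9, 7]
SWAP    : [7, 9]
PUSH -1 : [7, 9, -1]
DUP     : [7, 9, -1, -1]
NEG     : [7, 9, -1, 1]
POP     : [7, 9, -1]
OVER    : [7, 9, -1, 9]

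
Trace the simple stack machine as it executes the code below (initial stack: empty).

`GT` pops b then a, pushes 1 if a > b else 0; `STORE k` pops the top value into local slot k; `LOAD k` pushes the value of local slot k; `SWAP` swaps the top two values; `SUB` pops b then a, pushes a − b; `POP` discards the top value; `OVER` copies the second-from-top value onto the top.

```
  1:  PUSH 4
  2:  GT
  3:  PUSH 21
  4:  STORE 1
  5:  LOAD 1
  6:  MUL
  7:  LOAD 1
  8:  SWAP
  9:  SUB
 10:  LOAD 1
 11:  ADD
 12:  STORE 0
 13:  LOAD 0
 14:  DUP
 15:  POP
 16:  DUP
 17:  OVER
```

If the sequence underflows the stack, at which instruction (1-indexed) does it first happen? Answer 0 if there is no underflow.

PUSH 4 → 4
GT  — needs 2 operands, stack has 1 → underflow

2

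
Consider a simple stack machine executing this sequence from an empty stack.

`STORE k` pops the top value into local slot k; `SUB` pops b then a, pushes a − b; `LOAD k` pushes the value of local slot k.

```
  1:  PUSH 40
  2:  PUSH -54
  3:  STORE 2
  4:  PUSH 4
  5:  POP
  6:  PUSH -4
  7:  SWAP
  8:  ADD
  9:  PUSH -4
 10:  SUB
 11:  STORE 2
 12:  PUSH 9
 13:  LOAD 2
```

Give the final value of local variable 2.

40

PUSH 40  -> [40]
PUSH -54 -> [40, -54]
STORE 2  -> [40]
PUSH 4   -> [40, 4]
POP      -> [40]
PUSH -4  -> [40, -4]
SWAP     -> [-4, 40]
ADD      -> [36]
PUSH -4  -> [36, -4]
SUB      -> [40]
STORE 2  -> []
PUSH 9   -> [9]
LOAD 2   -> [9, 40]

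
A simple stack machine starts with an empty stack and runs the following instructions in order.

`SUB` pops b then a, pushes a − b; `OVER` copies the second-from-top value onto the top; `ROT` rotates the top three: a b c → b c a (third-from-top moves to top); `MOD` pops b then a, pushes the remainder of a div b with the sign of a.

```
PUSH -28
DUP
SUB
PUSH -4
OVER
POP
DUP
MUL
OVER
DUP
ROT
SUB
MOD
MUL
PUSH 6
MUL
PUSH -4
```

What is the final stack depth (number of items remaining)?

2

PUSH -28 → [-28]
DUP      → [-28, -28]
SUB      → [0]
PUSH -4  → [0, -4]
OVER     → [0, -4, 0]
POP      → [0, -4]
DUP      → [0, -4, -4]
MUL      → [0, 16]
OVER     → [0, 16, 0]
DUP      → [0, 16, 0, 0]
ROT      → [0, 0, 0, 16]
SUB      → [0, 0, -16]
MOD      → [0, 0]
MUL      → [0]
PUSH 6   → [0, 6]
MUL      → [0]
PUSH -4  → [0, -4]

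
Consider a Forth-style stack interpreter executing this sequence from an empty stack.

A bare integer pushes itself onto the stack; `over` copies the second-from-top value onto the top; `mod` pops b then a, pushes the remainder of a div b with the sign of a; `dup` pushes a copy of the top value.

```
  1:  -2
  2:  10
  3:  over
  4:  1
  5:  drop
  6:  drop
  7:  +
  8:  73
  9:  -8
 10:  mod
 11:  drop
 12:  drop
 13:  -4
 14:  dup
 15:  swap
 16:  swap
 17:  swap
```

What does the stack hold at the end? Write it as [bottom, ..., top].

[-4, -4]

-2   → [-2]
10   → [-2, 10]
over → [-2, 10, -2]
1    → [-2, 10, -2, 1]
drop → [-2, 10, -2]
drop → [-2, 10]
+    → [8]
73   → [8, 73]
-8   → [8, 73, -8]
mod  → [8, 1]
drop → [8]
drop → []
-4   → [-4]
dup  → [-4, -4]
swap → [-4, -4]
swap → [-4, -4]
swap → [-4, -4]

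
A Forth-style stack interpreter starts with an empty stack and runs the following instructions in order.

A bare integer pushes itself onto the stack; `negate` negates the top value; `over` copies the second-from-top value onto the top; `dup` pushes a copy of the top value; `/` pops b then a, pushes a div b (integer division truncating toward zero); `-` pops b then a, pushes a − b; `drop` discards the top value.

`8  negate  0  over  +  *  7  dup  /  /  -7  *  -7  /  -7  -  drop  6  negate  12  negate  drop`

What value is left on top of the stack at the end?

8      -> 8
negate -> -8
0      -> -8 0
over   -> -8 0 -8
+      -> -8 -8
*      -> 64
7      -> 64 7
dup    -> 64 7 7
/      -> 64 1
/      -> 64
-7     -> 64 -7
*      -> -448
-7     -> -448 -7
/      -> 64
-7     -> 64 -7
-      -> 71
drop   -> (empty)
6      -> 6
negate -> -6
12     -> -6 12
negate -> -6 -12
drop   -> -6

-6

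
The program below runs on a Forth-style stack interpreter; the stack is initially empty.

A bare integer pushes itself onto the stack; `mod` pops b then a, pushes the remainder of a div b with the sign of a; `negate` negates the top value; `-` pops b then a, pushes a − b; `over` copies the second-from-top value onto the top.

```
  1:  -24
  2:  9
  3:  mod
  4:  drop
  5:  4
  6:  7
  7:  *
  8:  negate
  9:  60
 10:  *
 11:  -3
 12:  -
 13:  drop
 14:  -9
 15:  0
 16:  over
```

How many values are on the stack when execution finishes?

3

-24    → -24
9      → -24 9
mod    → -6
drop   → (empty)
4      → 4
7      → 4 7
*      → 28
negate → -28
60     → -28 60
*      → -1680
-3     → -1680 -3
-      → -1677
drop   → (empty)
-9     → -9
0      → -9 0
over   → -9 0 -9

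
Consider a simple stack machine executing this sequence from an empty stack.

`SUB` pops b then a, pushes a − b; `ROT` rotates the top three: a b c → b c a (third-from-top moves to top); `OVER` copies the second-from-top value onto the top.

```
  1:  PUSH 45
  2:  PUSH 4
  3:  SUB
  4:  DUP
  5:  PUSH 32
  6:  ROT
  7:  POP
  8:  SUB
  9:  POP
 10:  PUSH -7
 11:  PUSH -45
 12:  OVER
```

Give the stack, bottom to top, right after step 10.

[-7]

PUSH 45 -> [45]
PUSH 4  -> [45, 4]
SUB     -> [41]
DUP     -> [41, 41]
PUSH 32 -> [41, 41, 32]
ROT     -> [41, 32, 41]
POP     -> [41, 32]
SUB     -> [9]
POP     -> []
PUSH -7 -> [-7]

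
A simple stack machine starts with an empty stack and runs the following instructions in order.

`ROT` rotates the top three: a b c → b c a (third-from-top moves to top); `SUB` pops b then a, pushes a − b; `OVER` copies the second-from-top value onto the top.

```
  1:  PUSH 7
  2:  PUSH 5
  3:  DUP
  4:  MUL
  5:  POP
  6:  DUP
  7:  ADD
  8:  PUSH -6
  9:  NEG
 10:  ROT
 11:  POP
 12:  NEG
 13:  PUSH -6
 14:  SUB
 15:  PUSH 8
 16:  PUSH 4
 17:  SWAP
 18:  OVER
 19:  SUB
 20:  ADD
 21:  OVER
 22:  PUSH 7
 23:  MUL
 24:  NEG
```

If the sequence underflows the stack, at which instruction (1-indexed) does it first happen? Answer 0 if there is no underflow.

10

PUSH 7   7
PUSH 5   7 5
DUP      7 5 5
MUL      7 25
POP      7
DUP      7 7
ADD      14
PUSH -6  14 -6
NEG      14 6
ROT  — needs 3 operands, stack has 2 → underflow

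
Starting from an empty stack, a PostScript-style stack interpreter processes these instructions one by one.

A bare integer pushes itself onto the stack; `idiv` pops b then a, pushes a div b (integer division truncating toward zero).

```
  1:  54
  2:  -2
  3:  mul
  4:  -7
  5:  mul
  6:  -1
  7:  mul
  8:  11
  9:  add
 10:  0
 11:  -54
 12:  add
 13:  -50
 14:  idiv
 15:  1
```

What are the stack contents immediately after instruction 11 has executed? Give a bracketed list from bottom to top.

54  → [54]
-2  → [54, -2]
mul → [-108]
-7  → [-108, -7]
mul → [756]
-1  → [756, -1]
mul → [-756]
11  → [-756, 11]
add → [-745]
0   → [-745, 0]
-54 → [-745, 0, -54]

[-745, 0, -54]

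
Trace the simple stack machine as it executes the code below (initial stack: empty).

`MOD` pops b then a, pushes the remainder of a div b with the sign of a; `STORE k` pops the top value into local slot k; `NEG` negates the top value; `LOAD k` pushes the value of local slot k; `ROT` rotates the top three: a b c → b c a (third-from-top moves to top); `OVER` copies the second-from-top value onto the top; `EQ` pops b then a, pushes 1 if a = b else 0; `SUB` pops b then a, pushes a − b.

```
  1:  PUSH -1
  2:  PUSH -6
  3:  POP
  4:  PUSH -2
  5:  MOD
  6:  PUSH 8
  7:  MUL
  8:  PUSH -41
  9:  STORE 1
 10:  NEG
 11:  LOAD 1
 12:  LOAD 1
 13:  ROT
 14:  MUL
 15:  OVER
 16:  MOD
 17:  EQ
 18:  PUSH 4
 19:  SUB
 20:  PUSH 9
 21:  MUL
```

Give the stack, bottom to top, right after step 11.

PUSH -1  : -1
PUSH -6  : -1 -6
POP      : -1
PUSH -2  : -1 -2
MOD      : -1
PUSH 8   : -1 8
MUL      : -8
PUSH -41 : -8 -41
STORE 1  : -8
NEG      : 8
LOAD 1   : 8 -41

[8, -41]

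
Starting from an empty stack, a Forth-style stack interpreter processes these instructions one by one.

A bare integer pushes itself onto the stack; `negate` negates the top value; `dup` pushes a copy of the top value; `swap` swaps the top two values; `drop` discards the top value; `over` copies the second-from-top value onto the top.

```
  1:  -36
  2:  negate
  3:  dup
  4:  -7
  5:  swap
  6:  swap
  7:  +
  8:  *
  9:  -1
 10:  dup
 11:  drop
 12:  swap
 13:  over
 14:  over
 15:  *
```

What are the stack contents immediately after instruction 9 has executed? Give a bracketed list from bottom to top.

-36    : [-36]
negate : [36]
dup    : [36, 36]
-7     : [36, 36, -7]
swap   : [36, -7, 36]
swap   : [36, 36, -7]
+      : [36, 29]
*      : [1044]
-1     : [1044, -1]

[1044, -1]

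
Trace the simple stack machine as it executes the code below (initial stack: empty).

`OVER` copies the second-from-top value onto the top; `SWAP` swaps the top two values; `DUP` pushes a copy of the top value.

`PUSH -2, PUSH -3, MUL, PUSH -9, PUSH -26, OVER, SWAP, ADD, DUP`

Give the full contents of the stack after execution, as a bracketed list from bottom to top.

[6, -9, -35, -35]

PUSH -2  → [-2]
PUSH -3  → [-2, -3]
MUL      → [6]
PUSH -9  → [6, -9]
PUSH -26 → [6, -9, -26]
OVER     → [6, -9, -26, -9]
SWAP     → [6, -9, -9, -26]
ADD      → [6, -9, -35]
DUP      → [6, -9, -35, -35]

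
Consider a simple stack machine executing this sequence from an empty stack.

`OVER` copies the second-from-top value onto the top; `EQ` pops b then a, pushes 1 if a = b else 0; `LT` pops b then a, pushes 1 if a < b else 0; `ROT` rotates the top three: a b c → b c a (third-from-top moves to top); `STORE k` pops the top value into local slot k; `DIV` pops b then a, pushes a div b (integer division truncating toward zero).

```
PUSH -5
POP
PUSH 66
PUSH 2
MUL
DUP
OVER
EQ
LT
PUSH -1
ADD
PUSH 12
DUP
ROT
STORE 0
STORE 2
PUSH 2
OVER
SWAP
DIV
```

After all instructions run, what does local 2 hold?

12

PUSH -5 : [-5]
POP     : []
PUSH 66 : [66]
PUSH 2  : [66, 2]
MUL     : [132]
DUP     : [132, 132]
OVER    : [132, 132, 132]
EQ      : [132, 1]
LT      : [0]
PUSH -1 : [0, -1]
ADD     : [-1]
PUSH 12 : [-1, 12]
DUP     : [-1, 12, 12]
ROT     : [12, 12, -1]
STORE 0 : [12, 12]
STORE 2 : [12]
PUSH 2  : [12, 2]
OVER    : [12, 2, 12]
SWAP    : [12, 12, 2]
DIV     : [12, 6]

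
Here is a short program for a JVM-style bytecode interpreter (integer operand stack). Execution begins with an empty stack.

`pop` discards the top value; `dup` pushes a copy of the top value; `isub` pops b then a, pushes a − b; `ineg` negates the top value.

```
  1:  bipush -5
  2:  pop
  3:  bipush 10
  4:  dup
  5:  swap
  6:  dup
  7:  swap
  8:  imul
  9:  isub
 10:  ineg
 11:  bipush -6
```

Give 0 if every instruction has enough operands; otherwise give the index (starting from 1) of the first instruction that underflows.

bipush -5  -5
pop        (empty)
bipush 10  10
dup        10 10
swap       10 10
dup        10 10 10
swap       10 10 10
imul       10 100
isub       -90
ineg       90
bipush -6  90 -6

0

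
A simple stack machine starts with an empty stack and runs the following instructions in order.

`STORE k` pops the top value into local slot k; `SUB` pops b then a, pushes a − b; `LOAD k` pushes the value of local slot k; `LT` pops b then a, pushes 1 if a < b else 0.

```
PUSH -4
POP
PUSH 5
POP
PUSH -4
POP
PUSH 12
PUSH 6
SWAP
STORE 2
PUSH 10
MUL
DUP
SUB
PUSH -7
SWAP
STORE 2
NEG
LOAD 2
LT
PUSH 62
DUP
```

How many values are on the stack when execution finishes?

3

PUSH -4 → -4
POP     → (empty)
PUSH 5  → 5
POP     → (empty)
PUSH -4 → -4
POP     → (empty)
PUSH 12 → 12
PUSH 6  → 12 6
SWAP    → 6 12
STORE 2 → 6
PUSH 10 → 6 10
MUL     → 60
DUP     → 60 60
SUB     → 0
PUSH -7 → 0 -7
SWAP    → -7 0
STORE 2 → -7
NEG     → 7
LOAD 2  → 7 0
LT      → 0
PUSH 62 → 0 62
DUP     → 0 62 62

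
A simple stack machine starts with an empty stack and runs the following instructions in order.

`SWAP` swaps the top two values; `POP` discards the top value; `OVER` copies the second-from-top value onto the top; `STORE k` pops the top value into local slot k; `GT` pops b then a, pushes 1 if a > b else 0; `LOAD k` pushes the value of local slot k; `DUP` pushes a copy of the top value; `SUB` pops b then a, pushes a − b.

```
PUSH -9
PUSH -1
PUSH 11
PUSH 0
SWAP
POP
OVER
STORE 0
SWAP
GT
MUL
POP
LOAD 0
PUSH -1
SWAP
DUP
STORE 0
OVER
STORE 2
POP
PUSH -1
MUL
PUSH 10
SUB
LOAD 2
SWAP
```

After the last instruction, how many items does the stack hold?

2

PUSH -9 → -9
PUSH -1 → -9 -1
PUSH 11 → -9 -1 11
PUSH 0  → -9 -1 11 0
SWAP    → -9 -1 0 11
POP     → -9 -1 0
OVER    → -9 -1 0 -1
STORE 0 → -9 -1 0
SWAP    → -9 0 -1
GT      → -9 1
MUL     → -9
POP     → (empty)
LOAD 0  → -1
PUSH -1 → -1 -1
SWAP    → -1 -1
DUP     → -1 -1 -1
STORE 0 → -1 -1
OVER    → -1 -1 -1
STORE 2 → -1 -1
POP     → -1
PUSH -1 → -1 -1
MUL     → 1
PUSH 10 → 1 10
SUB     → -9
LOAD 2  → -9 -1
SWAP    → -1 -9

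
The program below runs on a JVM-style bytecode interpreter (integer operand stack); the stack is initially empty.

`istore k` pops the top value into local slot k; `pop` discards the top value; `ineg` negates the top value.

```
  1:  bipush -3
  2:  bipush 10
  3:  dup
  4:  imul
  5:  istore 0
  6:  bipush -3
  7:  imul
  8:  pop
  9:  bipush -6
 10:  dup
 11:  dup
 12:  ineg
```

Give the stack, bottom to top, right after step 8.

bipush -3 → [-3]
bipush 10 → [-3, 10]
dup       → [-3, 10, 10]
imul      → [-3, 100]
istore 0  → [-3]
bipush -3 → [-3, -3]
imul      → [9]
pop       → []

[]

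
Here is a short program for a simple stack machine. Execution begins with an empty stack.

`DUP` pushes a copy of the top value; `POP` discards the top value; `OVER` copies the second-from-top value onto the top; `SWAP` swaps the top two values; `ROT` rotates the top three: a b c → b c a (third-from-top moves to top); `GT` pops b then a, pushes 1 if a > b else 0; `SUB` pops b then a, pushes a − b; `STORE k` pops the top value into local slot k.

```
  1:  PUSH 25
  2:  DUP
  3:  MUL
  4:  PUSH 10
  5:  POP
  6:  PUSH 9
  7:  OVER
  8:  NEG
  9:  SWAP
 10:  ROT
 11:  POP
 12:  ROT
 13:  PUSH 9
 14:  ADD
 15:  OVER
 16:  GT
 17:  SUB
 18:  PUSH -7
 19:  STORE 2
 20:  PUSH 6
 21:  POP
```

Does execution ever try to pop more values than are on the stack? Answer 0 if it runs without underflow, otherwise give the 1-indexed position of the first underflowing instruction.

PUSH 25 : 25
DUP     : 25 25
MUL     : 625
PUSH 10 : 625 10
POP     : 625
PUSH 9  : 625 9
OVER    : 625 9 625
NEG     : 625 9 -625
SWAP    : 625 -625 9
ROT     : -625 9 625
POP     : -625 9
ROT  — needs 3 operands, stack has 2 → underflow

12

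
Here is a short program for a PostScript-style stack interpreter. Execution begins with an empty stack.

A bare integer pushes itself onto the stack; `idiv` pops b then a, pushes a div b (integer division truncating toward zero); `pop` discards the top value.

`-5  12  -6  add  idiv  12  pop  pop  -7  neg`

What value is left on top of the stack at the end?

-5   : -5
12   : -5 12
-6   : -5 12 -6
add  : -5 6
idiv : 0
12   : 0 12
pop  : 0
pop  : (empty)
-7   : -7
neg  : 7

7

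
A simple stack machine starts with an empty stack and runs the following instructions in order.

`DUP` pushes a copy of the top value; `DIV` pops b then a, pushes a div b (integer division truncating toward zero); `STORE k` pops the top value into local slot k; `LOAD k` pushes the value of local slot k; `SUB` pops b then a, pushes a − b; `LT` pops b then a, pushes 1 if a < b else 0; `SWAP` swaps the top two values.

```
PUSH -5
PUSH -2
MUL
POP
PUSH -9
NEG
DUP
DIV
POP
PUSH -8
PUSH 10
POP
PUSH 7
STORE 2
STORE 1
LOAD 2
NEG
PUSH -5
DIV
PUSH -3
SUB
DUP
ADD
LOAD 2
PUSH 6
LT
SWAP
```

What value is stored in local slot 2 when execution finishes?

PUSH -5  [-5]
PUSH -2  [-5, -2]
MUL      [10]
POP      []
PUSH -9  [-9]
NEG      [9]
DUP      [9, 9]
DIV      [1]
POP      []
PUSH -8  [-8]
PUSH 10  [-8, 10]
POP      [-8]
PUSH 7   [-8, 7]
STORE 2  [-8]
STORE 1  []
LOAD 2   [7]
NEG      [-7]
PUSH -5  [-7, -5]
DIV      [1]
PUSH -3  [1, -3]
SUB      [4]
DUP      [4, 4]
ADD      [8]
LOAD 2   [8, 7]
PUSH 6   [8, 7, 6]
LT       [8, 0]
SWAP     [0, 8]

7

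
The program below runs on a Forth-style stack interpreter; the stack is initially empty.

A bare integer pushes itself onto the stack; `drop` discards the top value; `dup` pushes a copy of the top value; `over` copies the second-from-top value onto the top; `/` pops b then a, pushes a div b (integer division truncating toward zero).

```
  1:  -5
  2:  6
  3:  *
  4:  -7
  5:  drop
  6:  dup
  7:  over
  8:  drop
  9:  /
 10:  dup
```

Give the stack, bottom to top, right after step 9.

-5    [-5]
6     [-5, 6]
*     [-30]
-7    [-30, -7]
drop  [-30]
dup   [-30, -30]
over  [-30, -30, -30]
drop  [-30, -30]
/     [1]

[1]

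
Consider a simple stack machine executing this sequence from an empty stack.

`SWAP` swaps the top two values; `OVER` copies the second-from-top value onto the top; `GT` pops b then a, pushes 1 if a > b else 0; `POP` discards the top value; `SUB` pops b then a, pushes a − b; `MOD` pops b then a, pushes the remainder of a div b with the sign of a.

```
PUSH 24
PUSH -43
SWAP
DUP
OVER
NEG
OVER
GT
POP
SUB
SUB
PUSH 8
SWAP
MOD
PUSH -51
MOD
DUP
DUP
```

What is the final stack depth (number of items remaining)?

PUSH 24  -> 24
PUSH -43 -> 24 -43
SWAP     -> -43 24
DUP      -> -43 24 24
OVER     -> -43 24 24 24
NEG      -> -43 24 24 -24
OVER     -> -43 24 24 -24 24
GT       -> -43 24 24 0
POP      -> -43 24 24
SUB      -> -43 0
SUB      -> -43
PUSH 8   -> -43 8
SWAP     -> 8 -43
MOD      -> 8
PUSH -51 -> 8 -51
MOD      -> 8
DUP      -> 8 8
DUP      -> 8 8 8

3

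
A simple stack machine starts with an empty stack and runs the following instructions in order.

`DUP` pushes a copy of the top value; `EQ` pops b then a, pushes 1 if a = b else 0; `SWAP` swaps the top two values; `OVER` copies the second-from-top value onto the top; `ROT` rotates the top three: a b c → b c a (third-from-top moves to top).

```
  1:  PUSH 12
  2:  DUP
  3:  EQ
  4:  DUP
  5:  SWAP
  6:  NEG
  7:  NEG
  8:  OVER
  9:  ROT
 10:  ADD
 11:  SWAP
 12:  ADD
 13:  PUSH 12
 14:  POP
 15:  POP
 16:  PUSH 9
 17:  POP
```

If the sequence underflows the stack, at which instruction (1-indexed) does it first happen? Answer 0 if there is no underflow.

0

PUSH 12 : 12
DUP     : 12 12
EQ      : 1
DUP     : 1 1
SWAP    : 1 1
NEG     : 1 -1
NEG     : 1 1
OVER    : 1 1 1
ROT     : 1 1 1
ADD     : 1 2
SWAP    : 2 1
ADD     : 3
PUSH 12 : 3 12
POP     : 3
POP     : (empty)
PUSH 9  : 9
POP     : (empty)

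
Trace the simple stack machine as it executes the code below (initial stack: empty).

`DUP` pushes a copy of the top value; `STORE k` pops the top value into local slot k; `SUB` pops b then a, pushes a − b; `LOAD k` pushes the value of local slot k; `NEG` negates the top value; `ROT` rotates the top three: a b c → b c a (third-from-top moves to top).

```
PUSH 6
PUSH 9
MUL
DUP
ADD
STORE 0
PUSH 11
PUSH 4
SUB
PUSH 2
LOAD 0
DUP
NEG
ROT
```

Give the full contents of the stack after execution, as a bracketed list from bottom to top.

[7, 108, -108, 2]

PUSH 6  -> 6
PUSH 9  -> 6 9
MUL     -> 54
DUP     -> 54 54
ADD     -> 108
STORE 0 -> (empty)
PUSH 11 -> 11
PUSH 4  -> 11 4
SUB     -> 7
PUSH 2  -> 7 2
LOAD 0  -> 7 2 108
DUP     -> 7 2 108 108
NEG     -> 7 2 108 -108
ROT     -> 7 108 -108 2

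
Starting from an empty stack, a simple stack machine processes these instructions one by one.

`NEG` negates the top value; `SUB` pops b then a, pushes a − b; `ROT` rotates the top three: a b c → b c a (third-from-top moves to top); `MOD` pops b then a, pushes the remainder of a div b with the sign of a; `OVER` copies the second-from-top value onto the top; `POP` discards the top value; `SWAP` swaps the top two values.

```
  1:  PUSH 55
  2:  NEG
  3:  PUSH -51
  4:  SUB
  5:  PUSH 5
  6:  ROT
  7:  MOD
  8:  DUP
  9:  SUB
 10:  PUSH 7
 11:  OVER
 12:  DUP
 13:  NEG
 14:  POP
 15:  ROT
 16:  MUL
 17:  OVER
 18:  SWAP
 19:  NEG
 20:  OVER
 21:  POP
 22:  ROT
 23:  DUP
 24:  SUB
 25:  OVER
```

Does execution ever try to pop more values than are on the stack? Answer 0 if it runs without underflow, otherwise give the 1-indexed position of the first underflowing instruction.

PUSH 55  -> [55]
NEG      -> [-55]
PUSH -51 -> [-55, -51]
SUB      -> [-4]
PUSH 5   -> [-4, 5]
ROT  — needs 3 operands, stack has 2 → underflow

6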